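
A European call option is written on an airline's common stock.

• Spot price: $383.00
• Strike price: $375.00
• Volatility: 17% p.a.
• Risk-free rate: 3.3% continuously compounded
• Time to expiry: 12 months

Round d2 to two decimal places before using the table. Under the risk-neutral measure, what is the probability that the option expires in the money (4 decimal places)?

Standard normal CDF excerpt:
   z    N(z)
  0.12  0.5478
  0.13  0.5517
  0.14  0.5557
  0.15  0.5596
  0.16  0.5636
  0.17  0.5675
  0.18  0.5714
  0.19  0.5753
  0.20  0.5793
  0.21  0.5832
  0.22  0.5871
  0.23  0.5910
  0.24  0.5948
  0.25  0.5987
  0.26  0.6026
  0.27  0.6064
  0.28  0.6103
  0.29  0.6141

σ√T = 0.17 × 1.0000 = 0.1700
d₁ = [ln(383/375) + (0.033 + 0.17²/2)·1] / 0.1700 = [0.0211 + 0.0475] / 0.1700 = 0.4033 which rounds to 0.40
d₂ = d₁ − σ√T = 0.4033 − 0.1700 = 0.2333 which rounds to 0.23
Risk-neutral Pr[S_T > K] = N(d₂) = N(0.23) = 0.5910

0.5910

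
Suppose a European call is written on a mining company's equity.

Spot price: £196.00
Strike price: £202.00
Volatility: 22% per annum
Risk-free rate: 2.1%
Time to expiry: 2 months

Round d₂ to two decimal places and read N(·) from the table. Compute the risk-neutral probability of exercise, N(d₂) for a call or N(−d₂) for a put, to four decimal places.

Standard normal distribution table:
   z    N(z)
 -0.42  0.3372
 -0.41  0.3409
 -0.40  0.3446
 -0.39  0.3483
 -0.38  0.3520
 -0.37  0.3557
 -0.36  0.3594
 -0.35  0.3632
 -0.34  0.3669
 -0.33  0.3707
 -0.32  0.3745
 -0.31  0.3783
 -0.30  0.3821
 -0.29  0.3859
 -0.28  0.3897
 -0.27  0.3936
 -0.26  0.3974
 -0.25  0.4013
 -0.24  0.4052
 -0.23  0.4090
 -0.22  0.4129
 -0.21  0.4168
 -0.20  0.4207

σ√T = 0.22 × 0.4082 = 0.0898
d₁ = [ln(196/202) + (0.021 + 0.22²/2)·0.1667] / 0.0898 = [-0.0302 + 0.0075] / 0.0898 = -0.2518 ⇒ -0.25
d₂ = d₁ − σ√T = -0.2518 − 0.0898 = -0.3417 ⇒ -0.34
Pr(exercise) under Q = N(d₂) = 0.3669

0.3669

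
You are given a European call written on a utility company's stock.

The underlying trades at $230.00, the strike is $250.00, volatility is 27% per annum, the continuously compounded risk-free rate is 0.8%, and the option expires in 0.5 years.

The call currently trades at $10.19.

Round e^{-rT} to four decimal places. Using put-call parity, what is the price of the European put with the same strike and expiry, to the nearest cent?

exp(−rT) = exp(−0.008·0.5) = 0.9960
Put-call parity: C − P = S − K·e^(−rT) = 230 − 250·0.9960 = 230 − 249.0000 = -19.0000
P = C − (C − P) = 10.19 − (-19.0000) = 29.1900

$29.19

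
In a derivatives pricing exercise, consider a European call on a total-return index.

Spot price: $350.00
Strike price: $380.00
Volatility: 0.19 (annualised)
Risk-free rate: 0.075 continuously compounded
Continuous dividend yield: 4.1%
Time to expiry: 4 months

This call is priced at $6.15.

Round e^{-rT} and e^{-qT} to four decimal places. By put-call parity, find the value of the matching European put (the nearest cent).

exp(−qT) = exp(−0.041·0.3333) = 0.9864;  exp(−rT) = exp(−0.075·0.3333) = 0.9753
Put-call parity: C − P = S·e^(−qT) − K·e^(−rT) = 350·0.9864 − 380·0.9753 = 345.2400 − 370.6140 = -25.3740
P = C − (C − P) = 6.15 − (-25.3740) = 31.5240

$31.52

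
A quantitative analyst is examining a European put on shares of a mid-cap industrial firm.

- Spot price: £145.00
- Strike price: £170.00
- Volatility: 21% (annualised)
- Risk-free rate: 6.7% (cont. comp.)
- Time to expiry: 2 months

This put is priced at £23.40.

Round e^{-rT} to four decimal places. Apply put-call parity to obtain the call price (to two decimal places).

e^(−rT) = e^(−0.067·0.1667) = 0.9889
Put-call parity: C − P = S − K·e^(−rT) = 145 − 170·0.9889 = 145 − 168.1130 = -23.1130
C = P + (C − P) = 23.40 + (-23.1130) = 0.2870

£0.29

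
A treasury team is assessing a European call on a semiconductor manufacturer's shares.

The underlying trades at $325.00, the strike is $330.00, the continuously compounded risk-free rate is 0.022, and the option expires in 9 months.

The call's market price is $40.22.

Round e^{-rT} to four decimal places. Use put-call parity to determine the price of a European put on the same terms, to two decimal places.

$39.81

e^(−rT) = e^(−0.022·0.75) = 0.9836
Put-call parity: C − P = S − K·e^(−rT) = 325 − 330·0.9836 = 325 − 324.5880 = 0.4120
P = C − (C − P) = 40.22 − (0.4120) = 39.8080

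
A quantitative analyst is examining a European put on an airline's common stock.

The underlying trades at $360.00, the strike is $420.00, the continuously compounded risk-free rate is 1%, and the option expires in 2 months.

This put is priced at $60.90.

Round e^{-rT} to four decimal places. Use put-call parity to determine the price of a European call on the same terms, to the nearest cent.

$1.61

e^(−rT) = e^(−0.01·0.1667) = 0.9983
Put-call parity: C − P = S − K·e^(−rT) = 360 − 420·0.9983 = 360 − 419.2860 = -59.2860
C = P + (C − P) = 60.90 + (-59.2860) = 1.6140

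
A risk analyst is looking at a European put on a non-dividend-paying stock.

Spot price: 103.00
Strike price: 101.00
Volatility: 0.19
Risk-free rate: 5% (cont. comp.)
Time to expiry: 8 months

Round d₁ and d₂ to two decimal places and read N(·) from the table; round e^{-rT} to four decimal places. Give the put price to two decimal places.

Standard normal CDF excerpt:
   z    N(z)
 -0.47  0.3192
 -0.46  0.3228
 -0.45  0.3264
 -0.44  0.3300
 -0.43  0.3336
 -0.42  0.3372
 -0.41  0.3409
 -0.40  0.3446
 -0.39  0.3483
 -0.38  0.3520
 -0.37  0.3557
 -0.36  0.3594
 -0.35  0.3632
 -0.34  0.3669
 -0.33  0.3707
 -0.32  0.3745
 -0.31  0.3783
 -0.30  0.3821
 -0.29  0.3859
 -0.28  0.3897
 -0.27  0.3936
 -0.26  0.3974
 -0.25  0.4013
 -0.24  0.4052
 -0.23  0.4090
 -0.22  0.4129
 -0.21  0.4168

T = 0.6667;  σ√T = 0.1551
d₁ = [ln(103/101) + (0.05 + 0.19²/2)·0.6667] / 0.1551 = [0.0196 + 0.0454] / 0.1551 = 0.4188 → 0.42
d₂ = d₁ − σ√T = 0.4188 − 0.1551 = 0.2637 → 0.26
exp(−rT) = exp(−0.05·0.6667) = 0.9672
N(−d₂) = N(-0.26) = 0.3974;  N(−d₁) = N(-0.42) = 0.3372
P = 101·0.9672·0.3974 − 103·0.3372 = 38.8209 − 34.7316 = 4.0893

4.09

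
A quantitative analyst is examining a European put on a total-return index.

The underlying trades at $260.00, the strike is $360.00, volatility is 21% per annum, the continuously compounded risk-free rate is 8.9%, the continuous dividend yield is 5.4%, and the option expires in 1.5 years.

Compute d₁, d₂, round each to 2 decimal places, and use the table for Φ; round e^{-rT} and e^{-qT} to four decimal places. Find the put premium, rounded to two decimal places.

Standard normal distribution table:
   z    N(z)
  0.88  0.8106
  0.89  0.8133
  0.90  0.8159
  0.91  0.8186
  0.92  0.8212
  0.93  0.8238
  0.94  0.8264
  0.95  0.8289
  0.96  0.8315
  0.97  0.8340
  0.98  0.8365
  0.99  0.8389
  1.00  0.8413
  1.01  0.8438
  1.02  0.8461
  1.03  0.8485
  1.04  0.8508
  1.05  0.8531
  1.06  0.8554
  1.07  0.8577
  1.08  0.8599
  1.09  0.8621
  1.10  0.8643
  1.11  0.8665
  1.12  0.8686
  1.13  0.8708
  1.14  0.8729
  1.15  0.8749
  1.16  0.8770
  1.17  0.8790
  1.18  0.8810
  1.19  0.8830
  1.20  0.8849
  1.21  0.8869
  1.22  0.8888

$80.62

T = 1.5;  σ√T = 0.2572
ln(S/K) + (r − q + σ²/2)T = ln(260/360) + (0.089 − 0.054 + 0.21²/2)·1.5 = -0.3254 + 0.0856 = -0.2398
d₁ = -0.2398 / 0.2572 = -0.9325 which rounds to -0.93
d₂ = d₁ − σ√T = -0.9325 − 0.2572 = -1.1897 which rounds to -1.19
e^(−qT) = e^(−0.054·1.5) = 0.9222;  e^(−rT) = e^(−0.089·1.5) = 0.8750
P = 360·0.8750·N(1.19) − 260·0.9222·N(0.93) = 360·0.8750·0.8830 − 260·0.9222·0.8238 = 278.1450 − 197.5242 = 80.6208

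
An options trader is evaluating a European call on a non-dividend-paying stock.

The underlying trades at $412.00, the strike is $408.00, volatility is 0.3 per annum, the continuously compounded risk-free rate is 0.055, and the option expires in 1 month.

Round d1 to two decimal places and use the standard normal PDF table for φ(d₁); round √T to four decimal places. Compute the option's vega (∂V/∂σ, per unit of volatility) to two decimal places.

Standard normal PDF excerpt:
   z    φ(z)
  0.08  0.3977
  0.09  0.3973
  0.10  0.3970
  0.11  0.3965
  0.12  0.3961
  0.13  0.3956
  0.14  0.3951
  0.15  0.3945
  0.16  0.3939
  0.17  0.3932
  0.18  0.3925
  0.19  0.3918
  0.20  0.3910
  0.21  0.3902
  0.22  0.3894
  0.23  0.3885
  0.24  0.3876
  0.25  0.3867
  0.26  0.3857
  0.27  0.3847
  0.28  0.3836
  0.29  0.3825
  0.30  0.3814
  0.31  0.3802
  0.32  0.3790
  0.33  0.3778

σ√T = 0.3 × 0.2887 = 0.0866
ln(S/K) + (r + σ²/2)T = ln(412/408) + (0.055 + 0.3²/2)·0.08333 = 0.0098 + 0.0083 = 0.0181
d₁ = 0.0181 / 0.0866 = 0.2089 which rounds to 0.21
√T = √0.08333 = 0.2887
φ(d₁) = φ(0.21) = 0.3902
vega = S·φ(d₁)·√T = 412·0.3902·0.2887 = 46.4121
(The put has the same vega.)

46.41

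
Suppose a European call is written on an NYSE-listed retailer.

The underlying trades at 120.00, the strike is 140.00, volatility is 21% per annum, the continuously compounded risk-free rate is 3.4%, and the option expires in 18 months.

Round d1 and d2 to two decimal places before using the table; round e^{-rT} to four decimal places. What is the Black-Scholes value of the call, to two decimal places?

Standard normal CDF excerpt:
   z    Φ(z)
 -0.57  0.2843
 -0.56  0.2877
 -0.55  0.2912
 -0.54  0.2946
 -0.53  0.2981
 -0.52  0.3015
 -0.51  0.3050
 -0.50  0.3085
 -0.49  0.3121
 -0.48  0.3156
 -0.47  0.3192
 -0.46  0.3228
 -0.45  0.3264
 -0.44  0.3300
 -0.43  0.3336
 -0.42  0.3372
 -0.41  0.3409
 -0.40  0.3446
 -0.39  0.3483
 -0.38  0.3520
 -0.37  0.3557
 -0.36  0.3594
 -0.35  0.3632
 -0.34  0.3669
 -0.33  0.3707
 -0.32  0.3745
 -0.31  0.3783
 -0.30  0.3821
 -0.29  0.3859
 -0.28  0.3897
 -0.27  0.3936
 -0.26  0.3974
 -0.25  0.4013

σ√T = 0.21·√1.5 = 0.2572
d₁ = [ln(120/140) + (0.034 + 0.21²/2)·1.5] / 0.2572 = [-0.1542 + 0.0841] / 0.2572 = -0.2725 ⇒ -0.27
d₂ = d₁ − σ√T = -0.2725 − 0.2572 = -0.5297 ⇒ -0.53
e^(−rT) = e^(−0.034·1.5) = 0.9503
N(d₁) = N(-0.27) = 0.3936;  N(d₂) = N(-0.53) = 0.2981
C = 120·0.3936 − 140·0.9503·0.2981 = 47.2320 − 39.6598 = 7.5722

7.57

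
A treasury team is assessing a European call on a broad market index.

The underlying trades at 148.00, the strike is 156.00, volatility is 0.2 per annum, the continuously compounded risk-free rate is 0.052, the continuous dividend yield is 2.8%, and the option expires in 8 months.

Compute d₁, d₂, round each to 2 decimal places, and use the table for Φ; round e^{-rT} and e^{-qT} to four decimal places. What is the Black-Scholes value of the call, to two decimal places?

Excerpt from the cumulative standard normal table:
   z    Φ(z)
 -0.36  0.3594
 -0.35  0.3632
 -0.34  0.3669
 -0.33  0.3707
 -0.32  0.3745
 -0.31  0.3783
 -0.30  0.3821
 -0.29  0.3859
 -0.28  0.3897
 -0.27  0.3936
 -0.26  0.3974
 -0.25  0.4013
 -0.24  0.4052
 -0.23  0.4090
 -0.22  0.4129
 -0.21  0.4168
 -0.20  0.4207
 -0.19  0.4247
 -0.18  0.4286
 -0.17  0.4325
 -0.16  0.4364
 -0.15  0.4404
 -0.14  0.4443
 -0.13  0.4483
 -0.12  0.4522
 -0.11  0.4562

7.54

T = 0.6667;  σ√T = 0.1633
d₁ = [ln(148/156) + (0.052 − 0.028 + ½·0.2²)·0.6667] / (σ√T) = (-0.0526 + 0.0293) / 0.1633 = -0.1427 ⇒ -0.14
d₂ = -0.1427 − 0.1633 = -0.3060 ⇒ -0.31
exp(−qT) = exp(−0.028·0.6667) = 0.9815;  exp(−rT) = exp(−0.052·0.6667) = 0.9659
C = 148·0.9815·N(-0.14) − 156·0.9659·N(-0.31) = 148·0.9815·0.4443 − 156·0.9659·0.3783 = 64.5399 − 57.0024 = 7.5375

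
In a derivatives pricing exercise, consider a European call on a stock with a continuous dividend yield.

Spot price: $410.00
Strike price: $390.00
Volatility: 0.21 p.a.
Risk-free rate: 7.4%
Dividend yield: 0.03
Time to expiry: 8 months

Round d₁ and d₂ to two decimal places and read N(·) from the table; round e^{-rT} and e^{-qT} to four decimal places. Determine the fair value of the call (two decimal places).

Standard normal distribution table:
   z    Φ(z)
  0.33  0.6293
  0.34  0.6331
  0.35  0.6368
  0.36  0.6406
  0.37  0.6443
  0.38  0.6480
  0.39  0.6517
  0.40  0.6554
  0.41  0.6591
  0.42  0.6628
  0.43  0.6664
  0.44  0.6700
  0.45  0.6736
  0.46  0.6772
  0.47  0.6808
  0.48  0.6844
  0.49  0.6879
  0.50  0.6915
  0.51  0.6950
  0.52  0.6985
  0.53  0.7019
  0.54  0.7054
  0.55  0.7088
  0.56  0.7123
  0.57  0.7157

$44.29

σ√T = 0.21 × 0.8165 = 0.1715
ln(S/K) + (r − q + σ²/2)T = ln(410/390) + (0.074 − 0.03 + 0.21²/2)·0.6667 = 0.0500 + 0.0440 = 0.0940
d₁ = 0.0940 / 0.1715 = 0.5485 ⇒ 0.55
d₂ = d₁ − σ√T = 0.5485 − 0.1715 = 0.3770 ⇒ 0.38
e^(−qT) = e^(−0.03·0.6667) = 0.9802;  e^(−rT) = e^(−0.074·0.6667) = 0.9519
N(d₁) = N(0.55) = 0.7088;  N(d₂) = N(0.38) = 0.6480
C = 410·0.9802·0.7088 − 390·0.9519·0.6480 = 284.8540 − 240.5642 = 44.2898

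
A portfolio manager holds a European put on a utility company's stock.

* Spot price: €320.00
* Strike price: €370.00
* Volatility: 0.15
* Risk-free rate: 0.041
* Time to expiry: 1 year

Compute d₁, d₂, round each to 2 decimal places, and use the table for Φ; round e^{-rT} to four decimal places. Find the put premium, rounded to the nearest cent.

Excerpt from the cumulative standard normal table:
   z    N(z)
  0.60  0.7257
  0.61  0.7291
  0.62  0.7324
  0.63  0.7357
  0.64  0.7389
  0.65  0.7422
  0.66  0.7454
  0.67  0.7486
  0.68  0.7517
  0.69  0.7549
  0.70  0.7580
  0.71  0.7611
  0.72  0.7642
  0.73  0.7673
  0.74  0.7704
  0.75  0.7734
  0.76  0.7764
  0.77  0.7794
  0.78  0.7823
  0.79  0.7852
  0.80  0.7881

€42.42

σ√T = 0.15·√1 = 0.1500
d₁ = [ln(320/370) + (0.041 + 0.15²/2)·1] / 0.1500 = [-0.1452 + 0.0523] / 0.1500 = -0.6195 ⇒ -0.62
d₂ = d₁ − σ√T = -0.6195 − 0.1500 = -0.7695 ⇒ -0.77
e^(−rT) = e^(−0.041·1) = 0.9598
N(−d₂) = N(0.77) = 0.7794;  N(−d₁) = N(0.62) = 0.7324
P = 370·0.9598·0.7794 − 320·0.7324 = 276.7852 − 234.3680 = 42.4172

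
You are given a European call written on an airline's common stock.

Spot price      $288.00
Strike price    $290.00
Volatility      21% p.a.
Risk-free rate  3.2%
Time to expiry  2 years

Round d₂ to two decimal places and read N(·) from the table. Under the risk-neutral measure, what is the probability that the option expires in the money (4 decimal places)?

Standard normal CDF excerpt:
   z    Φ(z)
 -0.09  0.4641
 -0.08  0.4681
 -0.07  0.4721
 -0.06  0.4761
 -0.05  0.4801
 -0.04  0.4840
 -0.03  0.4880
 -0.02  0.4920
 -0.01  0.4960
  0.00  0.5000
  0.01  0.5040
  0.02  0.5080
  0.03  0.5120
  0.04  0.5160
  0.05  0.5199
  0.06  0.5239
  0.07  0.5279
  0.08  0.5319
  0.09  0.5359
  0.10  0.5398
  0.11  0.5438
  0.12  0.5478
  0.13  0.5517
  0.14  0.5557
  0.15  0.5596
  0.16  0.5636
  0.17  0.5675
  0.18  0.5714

T = 2;  σ√T = 0.2970
d₁ = [ln(288/290) + (0.032 + ½·0.21²)·2] / (σ√T) = (-0.0069 + 0.1081) / 0.2970 = 0.3407 ⇒ 0.34
d₂ = 0.3407 − 0.2970 = 0.0437 ⇒ 0.04
Pr(exercise) under Q = N(d₂) = 0.5160

0.5160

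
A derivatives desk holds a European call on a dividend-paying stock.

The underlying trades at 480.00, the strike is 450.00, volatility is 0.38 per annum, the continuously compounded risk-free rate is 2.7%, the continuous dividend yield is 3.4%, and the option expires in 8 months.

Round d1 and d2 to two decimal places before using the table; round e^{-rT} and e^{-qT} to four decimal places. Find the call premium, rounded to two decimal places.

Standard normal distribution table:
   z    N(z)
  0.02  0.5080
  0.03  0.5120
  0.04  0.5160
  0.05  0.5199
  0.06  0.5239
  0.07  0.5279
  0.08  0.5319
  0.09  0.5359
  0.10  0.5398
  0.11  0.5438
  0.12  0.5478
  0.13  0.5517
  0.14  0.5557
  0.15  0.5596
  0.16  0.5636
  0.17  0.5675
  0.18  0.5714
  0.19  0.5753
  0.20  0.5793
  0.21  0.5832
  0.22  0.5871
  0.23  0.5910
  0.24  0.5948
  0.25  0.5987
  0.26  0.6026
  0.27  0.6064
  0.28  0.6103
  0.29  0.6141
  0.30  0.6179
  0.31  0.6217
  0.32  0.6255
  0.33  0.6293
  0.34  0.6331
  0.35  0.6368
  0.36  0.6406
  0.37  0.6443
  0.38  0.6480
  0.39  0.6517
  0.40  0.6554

70.75

σ√T = 0.38 × 0.8165 = 0.3103
d₁ = [ln(480/450) + (0.027 − 0.034 + ½·0.38²)·0.6667] / (σ√T) = (0.0645 + 0.0435) / 0.3103 = 0.3481 ⇒ 0.35
d₂ = 0.3481 − 0.3103 = 0.0378 ⇒ 0.04
exp(−qT) = exp(−0.034·0.6667) = 0.9776;  exp(−rT) = exp(−0.027·0.6667) = 0.9822
N(d₁) = N(0.35) = 0.6368;  N(d₂) = N(0.04) = 0.5160
C = 480·0.9776·0.6368 − 450·0.9822·0.5160 = 298.8171 − 228.0668 = 70.7503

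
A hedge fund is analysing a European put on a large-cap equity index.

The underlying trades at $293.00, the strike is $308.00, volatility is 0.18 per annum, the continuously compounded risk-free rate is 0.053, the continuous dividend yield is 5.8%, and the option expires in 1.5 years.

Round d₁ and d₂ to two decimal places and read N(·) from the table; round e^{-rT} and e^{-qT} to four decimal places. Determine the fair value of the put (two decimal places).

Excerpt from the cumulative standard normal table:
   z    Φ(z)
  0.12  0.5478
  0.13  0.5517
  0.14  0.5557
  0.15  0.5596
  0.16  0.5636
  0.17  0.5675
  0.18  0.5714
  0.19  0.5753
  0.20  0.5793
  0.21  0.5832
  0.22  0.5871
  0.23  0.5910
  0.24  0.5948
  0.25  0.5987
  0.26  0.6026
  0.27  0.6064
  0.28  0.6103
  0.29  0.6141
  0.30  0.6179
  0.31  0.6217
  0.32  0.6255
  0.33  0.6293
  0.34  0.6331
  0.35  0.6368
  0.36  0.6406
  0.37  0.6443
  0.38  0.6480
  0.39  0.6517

T = 1.5;  σ√T = 0.2205
d₁ = [ln(293/308) + (0.053 − 0.058 + 0.18²/2)·1.5] / 0.2205 = [-0.0499 + 0.0168] / 0.2205 = -0.1503 ⇒ -0.15
d₂ = d₁ − σ√T = -0.1503 − 0.2205 = -0.3707 ⇒ -0.37
exp(−qT) = exp(−0.058·1.5) = 0.9167;  exp(−rT) = exp(−0.053·1.5) = 0.9236
N(−d₂) = N(0.37) = 0.6443;  N(−d₁) = N(0.15) = 0.5596
P = 308·0.9236·0.6443 − 293·0.9167·0.5596 = 183.2832 − 150.3047 = 32.9785

$32.98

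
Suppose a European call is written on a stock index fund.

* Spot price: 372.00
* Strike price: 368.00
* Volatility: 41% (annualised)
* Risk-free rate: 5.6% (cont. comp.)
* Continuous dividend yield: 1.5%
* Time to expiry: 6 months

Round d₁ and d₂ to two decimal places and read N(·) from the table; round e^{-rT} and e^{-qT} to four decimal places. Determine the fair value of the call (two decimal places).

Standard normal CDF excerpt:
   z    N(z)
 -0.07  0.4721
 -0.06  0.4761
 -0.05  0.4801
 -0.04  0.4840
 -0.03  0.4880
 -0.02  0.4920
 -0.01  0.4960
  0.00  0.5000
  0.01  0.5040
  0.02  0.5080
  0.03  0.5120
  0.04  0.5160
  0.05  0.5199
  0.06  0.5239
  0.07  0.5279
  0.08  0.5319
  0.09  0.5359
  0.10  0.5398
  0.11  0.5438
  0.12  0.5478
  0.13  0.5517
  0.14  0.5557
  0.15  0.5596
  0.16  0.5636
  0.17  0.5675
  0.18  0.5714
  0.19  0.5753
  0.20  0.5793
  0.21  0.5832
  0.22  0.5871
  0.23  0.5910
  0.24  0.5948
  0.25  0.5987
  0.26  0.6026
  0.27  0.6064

T = 0.5;  σ√T = 0.2899
d₁ = [ln(372/368) + (0.056 − 0.015 + 0.41²/2)·0.5] / 0.2899 = [0.0108 + 0.0625] / 0.2899 = 0.2530 which rounds to 0.25
d₂ = d₁ − σ√T = 0.2530 − 0.2899 = -0.0370 which rounds to -0.04
e^(−qT) = e^(−0.015·0.5) = 0.9925;  e^(−rT) = e^(−0.056·0.5) = 0.9724
N(d₁) = N(0.25) = 0.5987;  N(d₂) = N(-0.04) = 0.4840
C = 372·0.9925·0.5987 − 368·0.9724·0.4840 = 221.0460 − 173.1961 = 47.8499

47.85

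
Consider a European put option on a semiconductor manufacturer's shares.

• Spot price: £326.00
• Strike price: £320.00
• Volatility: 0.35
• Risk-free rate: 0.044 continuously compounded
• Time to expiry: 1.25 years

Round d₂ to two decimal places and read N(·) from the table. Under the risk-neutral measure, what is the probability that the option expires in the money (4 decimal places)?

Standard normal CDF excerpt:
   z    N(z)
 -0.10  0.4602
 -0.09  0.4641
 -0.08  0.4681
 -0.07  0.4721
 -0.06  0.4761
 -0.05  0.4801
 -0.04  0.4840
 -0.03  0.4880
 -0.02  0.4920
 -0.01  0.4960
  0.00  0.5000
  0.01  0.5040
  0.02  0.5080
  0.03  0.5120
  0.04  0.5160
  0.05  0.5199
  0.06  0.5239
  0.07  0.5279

0.5040

σ√T = 0.35 × 1.1180 = 0.3913
d₁ = [ln(326/320) + (0.044 + 0.35²/2)·1.25] / 0.3913 = [0.0186 + 0.1316] / 0.3913 = 0.3837 ⇒ 0.38
d₂ = d₁ − σ√T = 0.3837 − 0.3913 = -0.0076 ⇒ -0.01
Risk-neutral Pr[S_T < K] = N(−d₂) = N(0.01) = 0.5040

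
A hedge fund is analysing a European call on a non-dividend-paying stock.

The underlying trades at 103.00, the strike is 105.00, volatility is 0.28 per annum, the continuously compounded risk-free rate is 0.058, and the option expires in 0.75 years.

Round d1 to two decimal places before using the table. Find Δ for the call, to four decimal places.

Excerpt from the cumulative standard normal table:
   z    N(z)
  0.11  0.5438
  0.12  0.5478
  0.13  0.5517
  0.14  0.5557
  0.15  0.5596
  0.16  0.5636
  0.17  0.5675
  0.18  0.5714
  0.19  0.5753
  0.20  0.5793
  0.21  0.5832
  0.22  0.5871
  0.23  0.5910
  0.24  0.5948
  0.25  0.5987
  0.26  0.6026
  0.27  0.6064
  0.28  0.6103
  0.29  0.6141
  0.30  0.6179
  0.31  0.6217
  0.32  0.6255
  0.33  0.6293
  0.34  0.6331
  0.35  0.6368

0.5871

σ√T = 0.28 × 0.8660 = 0.2425
d₁ = [ln(103/105) + (0.058 + ½·0.28²)·0.75] / (σ√T) = (-0.0192 + 0.0729) / 0.2425 = 0.2213 ≈ 0.22
N(d₁) = N(0.22) = 0.5871
Δ_call = N(d₁) = 0.5871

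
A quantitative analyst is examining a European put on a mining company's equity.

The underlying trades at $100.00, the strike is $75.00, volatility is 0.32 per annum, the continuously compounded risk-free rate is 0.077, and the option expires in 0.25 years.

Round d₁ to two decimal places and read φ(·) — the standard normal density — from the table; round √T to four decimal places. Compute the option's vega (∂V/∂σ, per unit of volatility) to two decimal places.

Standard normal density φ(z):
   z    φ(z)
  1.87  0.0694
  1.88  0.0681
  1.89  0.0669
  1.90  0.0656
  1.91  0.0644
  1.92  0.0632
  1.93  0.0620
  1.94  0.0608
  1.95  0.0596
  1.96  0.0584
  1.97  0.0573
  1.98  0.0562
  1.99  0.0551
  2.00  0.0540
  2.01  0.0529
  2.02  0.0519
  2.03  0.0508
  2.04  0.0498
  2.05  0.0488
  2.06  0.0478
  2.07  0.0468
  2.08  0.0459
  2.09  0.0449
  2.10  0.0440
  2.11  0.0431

2.70

T = 0.25;  σ√T = 0.1600
d₁ = [ln(100/75) + (0.077 + 0.32²/2)·0.25] / 0.1600 = [0.2877 + 0.0321] / 0.1600 = 1.9983 ⇒ 2.00
√T = √0.25 = 0.5000
φ(d₁) = φ(2.00) = 0.0540
vega = S·φ(d₁)·√T = 100·0.0540·0.5000 = 2.7000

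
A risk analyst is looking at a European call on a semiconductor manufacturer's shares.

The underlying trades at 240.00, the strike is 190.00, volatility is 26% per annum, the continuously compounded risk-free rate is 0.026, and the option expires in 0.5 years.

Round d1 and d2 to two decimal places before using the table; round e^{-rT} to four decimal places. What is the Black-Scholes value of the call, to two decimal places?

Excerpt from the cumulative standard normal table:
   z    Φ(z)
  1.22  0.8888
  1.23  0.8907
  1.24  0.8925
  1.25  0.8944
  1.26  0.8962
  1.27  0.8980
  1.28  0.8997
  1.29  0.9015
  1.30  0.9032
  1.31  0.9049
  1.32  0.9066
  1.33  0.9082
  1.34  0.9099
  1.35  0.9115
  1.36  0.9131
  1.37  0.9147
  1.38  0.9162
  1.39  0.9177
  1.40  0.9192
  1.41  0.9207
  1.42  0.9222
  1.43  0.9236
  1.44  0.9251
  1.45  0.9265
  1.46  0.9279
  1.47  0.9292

53.92

σ√T = 0.26 × 0.7071 = 0.1838
d₁ = [ln(240/190) + (0.026 + 0.26²/2)·0.5] / 0.1838 = [0.2336 + 0.0299] / 0.1838 = 1.4333 ⇒ 1.43
d₂ = d₁ − σ√T = 1.4333 − 0.1838 = 1.2495 ⇒ 1.25
exp(−rT) = exp(−0.026·0.5) = 0.9871
N(d₁) = N(1.43) = 0.9236;  N(d₂) = N(1.25) = 0.8944
C = 240·0.9236 − 190·0.9871·0.8944 = 221.6640 − 167.7438 = 53.9202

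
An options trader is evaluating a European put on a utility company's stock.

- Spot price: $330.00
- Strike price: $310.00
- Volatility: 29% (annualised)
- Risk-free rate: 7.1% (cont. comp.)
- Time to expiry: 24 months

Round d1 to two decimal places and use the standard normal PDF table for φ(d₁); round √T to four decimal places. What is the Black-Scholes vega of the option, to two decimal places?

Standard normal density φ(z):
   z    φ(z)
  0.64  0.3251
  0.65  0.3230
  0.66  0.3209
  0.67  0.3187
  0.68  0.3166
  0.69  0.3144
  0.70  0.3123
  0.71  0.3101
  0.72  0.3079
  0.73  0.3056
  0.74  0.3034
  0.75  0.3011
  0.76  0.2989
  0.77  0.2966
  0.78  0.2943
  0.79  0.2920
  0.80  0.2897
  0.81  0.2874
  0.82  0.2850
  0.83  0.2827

T = 2;  σ√T = 0.4101
d₁ = [ln(330/310) + (0.071 + 0.29²/2)·2] / 0.4101 = [0.0625 + 0.2261] / 0.4101 = 0.7037 ⇒ 0.70
√T = √2 = 1.4142
φ(d₁) = φ(0.70) = 0.3123
vega = S·φ(d₁)·√T = 330·0.3123·1.4142 = 145.7460

145.75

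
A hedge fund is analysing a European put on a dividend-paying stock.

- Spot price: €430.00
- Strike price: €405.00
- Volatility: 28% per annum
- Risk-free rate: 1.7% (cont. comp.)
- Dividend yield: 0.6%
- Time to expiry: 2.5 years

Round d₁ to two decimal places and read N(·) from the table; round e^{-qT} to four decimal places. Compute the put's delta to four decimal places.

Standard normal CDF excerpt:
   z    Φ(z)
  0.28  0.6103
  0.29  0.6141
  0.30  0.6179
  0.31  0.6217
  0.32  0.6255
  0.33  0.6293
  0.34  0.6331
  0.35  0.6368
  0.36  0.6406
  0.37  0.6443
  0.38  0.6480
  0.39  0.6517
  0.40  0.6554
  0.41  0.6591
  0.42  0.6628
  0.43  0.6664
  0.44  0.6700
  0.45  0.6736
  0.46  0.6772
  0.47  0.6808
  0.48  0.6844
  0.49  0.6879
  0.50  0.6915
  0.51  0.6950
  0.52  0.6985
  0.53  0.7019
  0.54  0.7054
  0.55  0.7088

-0.3322

σ√T = 0.28·√2.5 = 0.4427
d₁ = [ln(430/405) + (0.017 − 0.006 + ½·0.28²)·2.5] / (σ√T) = (0.0599 + 0.1255) / 0.4427 = 0.4188 ⇒ 0.42
N(d₁) = N(0.42) = 0.6628
Δ_put = exp(−qT)·(N(d₁) − 1) = 0.9851·(0.6628 − 1) = -0.3322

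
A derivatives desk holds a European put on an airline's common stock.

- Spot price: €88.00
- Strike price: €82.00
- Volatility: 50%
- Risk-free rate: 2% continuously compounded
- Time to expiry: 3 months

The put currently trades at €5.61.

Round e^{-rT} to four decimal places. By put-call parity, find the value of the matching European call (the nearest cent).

€12.02

e^(−rT) = e^(−0.02·0.25) = 0.9950
Put-call parity: C − P = S − K·e^(−rT) = 88 − 82·0.9950 = 88 − 81.5900 = 6.4100
C = P + (C − P) = 5.61 + (6.4100) = 12.0200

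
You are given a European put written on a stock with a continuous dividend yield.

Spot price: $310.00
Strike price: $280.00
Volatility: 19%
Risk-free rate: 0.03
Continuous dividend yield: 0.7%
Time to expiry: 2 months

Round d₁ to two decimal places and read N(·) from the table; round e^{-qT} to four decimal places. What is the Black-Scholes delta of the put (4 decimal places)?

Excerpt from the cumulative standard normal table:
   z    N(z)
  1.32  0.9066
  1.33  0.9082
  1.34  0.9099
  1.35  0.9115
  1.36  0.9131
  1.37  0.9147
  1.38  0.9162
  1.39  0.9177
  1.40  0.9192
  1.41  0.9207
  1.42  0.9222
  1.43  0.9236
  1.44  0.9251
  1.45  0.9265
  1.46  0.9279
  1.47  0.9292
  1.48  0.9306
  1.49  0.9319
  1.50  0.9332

-0.0807

T = 0.1667;  σ√T = 0.0776
d₁ = [ln(310/280) + (0.03 − 0.007 + 0.19²/2)·0.1667] / 0.0776 = [0.1018 + 0.0068] / 0.0776 = 1.4004 ⇒ 1.40
N(d₁) = N(1.40) = 0.9192
Δ_put = e^(−qT)·(N(d₁) − 1) = 0.9988·(0.9192 − 1) = -0.0807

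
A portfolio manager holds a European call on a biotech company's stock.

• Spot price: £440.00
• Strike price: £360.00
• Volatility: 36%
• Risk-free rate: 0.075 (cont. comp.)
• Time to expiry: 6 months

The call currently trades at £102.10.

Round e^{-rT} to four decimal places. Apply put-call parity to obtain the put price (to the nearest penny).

£8.85

exp(−rT) = exp(−0.075·0.5) = 0.9632
Put-call parity: C − P = S − K·e^(−rT) = 440 − 360·0.9632 = 440 − 346.7520 = 93.2480
P = C − (C − P) = 102.10 − (93.2480) = 8.8520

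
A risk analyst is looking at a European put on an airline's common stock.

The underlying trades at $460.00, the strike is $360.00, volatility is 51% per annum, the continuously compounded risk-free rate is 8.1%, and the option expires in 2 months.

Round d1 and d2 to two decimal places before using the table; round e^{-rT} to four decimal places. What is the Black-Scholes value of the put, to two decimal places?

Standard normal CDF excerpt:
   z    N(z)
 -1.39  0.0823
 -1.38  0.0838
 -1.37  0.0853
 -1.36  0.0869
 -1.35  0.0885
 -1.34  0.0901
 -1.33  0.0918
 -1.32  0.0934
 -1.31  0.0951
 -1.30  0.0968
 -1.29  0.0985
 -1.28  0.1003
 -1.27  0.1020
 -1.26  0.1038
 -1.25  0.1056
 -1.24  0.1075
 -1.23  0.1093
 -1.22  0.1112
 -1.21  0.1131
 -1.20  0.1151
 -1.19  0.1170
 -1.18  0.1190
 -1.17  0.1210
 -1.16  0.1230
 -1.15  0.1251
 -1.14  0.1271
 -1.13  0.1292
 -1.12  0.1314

$4.43

T = 0.1667;  σ√T = 0.2082
d₁ = [ln(460/360) + (0.081 + ½·0.51²)·0.1667] / (σ√T) = (0.2451 + 0.0352) / 0.2082 = 1.3462 which rounds to 1.35
d₂ = 1.3462 − 0.2082 = 1.1380 which rounds to 1.14
exp(−rT) = exp(−0.081·0.1667) = 0.9866
P = 360·0.9866·N(-1.14) − 460·N(-1.35) = 360·0.9866·0.1271 − 460·0.0885 = 45.1429 − 40.7100 = 4.4329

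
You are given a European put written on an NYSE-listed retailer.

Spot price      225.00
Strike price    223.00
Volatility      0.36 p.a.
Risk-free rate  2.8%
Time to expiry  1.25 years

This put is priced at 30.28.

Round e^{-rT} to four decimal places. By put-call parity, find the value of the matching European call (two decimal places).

e^(−rT) = e^(−0.028·1.25) = 0.9656
Put-call parity: C − P = S − K·e^(−rT) = 225 − 223·0.9656 = 225 − 215.3288 = 9.6712
C = P + (C − P) = 30.28 + (9.6712) = 39.9512

39.95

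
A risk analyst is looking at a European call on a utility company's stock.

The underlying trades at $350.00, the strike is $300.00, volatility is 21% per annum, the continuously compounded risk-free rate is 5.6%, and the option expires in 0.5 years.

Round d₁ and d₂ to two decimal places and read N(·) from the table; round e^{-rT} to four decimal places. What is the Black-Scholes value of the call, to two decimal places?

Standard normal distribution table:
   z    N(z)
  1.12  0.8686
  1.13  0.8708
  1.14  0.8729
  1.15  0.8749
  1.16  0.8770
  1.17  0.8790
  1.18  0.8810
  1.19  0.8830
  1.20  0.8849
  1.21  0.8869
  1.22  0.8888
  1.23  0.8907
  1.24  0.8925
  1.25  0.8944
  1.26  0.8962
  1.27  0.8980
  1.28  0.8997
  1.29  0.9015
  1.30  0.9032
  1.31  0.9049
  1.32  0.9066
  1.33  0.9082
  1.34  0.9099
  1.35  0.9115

σ√T = 0.21·√0.5 = 0.1485
ln(S/K) + (r + σ²/2)T = ln(350/300) + (0.056 + 0.21²/2)·0.5 = 0.1542 + 0.0390 = 0.1932
d₁ = 0.1932 / 0.1485 = 1.3009 ⇒ 1.30
d₂ = d₁ − σ√T = 1.3009 − 0.1485 = 1.1524 ⇒ 1.15
exp(−rT) = exp(−0.056·0.5) = 0.9724
N(d₁) = N(1.30) = 0.9032;  N(d₂) = N(1.15) = 0.8749
C = 350·0.9032 − 300·0.9724·0.8749 = 316.1200 − 255.2258 = 60.8942

$60.89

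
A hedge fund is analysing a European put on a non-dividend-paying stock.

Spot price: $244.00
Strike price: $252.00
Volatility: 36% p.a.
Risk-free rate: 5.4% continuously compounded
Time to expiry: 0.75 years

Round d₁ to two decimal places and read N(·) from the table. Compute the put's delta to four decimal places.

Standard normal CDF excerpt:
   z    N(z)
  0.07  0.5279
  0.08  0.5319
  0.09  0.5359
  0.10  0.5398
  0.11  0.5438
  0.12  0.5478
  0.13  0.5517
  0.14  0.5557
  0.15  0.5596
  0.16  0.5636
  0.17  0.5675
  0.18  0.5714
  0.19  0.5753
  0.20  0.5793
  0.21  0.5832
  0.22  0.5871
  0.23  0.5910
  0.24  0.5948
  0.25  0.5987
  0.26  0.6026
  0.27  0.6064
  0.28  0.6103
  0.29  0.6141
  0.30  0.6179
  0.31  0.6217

-0.4286

σ√T = 0.36·√0.75 = 0.3118
d₁ = [ln(244/252) + (0.054 + ½·0.36²)·0.75] / (σ√T) = (-0.0323 + 0.0891) / 0.3118 = 0.1823 → 0.18
N(d₁) = N(0.18) = 0.5714
Δ_put = N(d₁) − 1 = 0.5714 − 1 = -0.4286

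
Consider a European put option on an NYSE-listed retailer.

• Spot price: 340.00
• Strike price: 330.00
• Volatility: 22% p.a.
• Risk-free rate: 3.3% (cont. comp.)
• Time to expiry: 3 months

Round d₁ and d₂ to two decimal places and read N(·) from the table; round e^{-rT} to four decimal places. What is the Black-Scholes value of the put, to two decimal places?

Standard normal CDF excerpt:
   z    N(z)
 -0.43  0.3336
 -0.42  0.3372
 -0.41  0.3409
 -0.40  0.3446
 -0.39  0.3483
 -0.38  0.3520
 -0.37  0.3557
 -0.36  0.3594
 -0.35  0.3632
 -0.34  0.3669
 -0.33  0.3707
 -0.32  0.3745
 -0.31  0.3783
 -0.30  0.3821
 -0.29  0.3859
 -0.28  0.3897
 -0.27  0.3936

9.14

σ√T = 0.22·√0.25 = 0.1100
d₁ = [ln(340/330) + (0.033 + ½·0.22²)·0.25] / (σ√T) = (0.0299 + 0.0143) / 0.1100 = 0.4014 ⇒ 0.40
d₂ = 0.4014 − 0.1100 = 0.2914 ⇒ 0.29
e^(−rT) = e^(−0.033·0.25) = 0.9918
P = 330·0.9918·N(-0.29) − 340·N(-0.40) = 330·0.9918·0.3859 − 340·0.3446 = 126.3028 − 117.1640 = 9.1388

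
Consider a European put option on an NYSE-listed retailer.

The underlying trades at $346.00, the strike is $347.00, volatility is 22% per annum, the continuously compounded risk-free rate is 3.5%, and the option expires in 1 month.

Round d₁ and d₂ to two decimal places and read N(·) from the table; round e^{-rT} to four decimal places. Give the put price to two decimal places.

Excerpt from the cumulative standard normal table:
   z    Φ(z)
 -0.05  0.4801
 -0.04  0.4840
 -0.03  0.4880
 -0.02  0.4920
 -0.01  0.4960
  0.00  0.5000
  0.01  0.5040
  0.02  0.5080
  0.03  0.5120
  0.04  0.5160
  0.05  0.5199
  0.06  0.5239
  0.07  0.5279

σ√T = 0.22 × 0.2887 = 0.0635
ln(S/K) + (r + σ²/2)T = ln(346/347) + (0.035 + 0.22²/2)·0.08333 = -0.0029 + 0.0049 = 0.0020
d₁ = 0.0020 / 0.0635 = 0.0322 ≈ 0.03
d₂ = d₁ − σ√T = 0.0322 − 0.0635 = -0.0313 ≈ -0.03
e^(−rT) = e^(−0.035·0.08333) = 0.9971
P = 347·0.9971·N(0.03) − 346·N(-0.03) = 347·0.9971·0.5120 − 346·0.4880 = 177.1488 − 168.8480 = 8.3008

$8.30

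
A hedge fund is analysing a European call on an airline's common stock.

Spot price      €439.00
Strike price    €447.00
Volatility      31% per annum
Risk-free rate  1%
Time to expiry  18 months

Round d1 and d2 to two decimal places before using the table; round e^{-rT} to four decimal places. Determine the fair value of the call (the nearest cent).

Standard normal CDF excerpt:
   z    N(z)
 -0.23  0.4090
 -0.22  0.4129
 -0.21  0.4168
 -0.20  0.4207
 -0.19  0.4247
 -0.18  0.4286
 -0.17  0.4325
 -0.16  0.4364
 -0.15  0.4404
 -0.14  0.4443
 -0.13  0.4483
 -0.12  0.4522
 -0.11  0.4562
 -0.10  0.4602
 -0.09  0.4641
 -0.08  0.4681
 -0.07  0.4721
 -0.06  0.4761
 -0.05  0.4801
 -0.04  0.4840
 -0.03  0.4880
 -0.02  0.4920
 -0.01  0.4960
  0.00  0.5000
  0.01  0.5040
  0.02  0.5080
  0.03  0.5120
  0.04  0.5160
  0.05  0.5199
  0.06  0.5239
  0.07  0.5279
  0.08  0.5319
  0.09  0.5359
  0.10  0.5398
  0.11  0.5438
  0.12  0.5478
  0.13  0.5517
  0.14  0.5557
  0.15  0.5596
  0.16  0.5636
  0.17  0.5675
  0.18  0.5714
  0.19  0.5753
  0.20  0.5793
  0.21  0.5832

T = 1.5;  σ√T = 0.3797
ln(S/K) + (r + σ²/2)T = ln(439/447) + (0.01 + 0.31²/2)·1.5 = -0.0181 + 0.0871 = 0.0690
d₁ = 0.0690 / 0.3797 = 0.1818 → 0.18
d₂ = d₁ − σ√T = 0.1818 − 0.3797 = -0.1979 → -0.20
e^(−rT) = e^(−0.01·1.5) = 0.9851
N(d₁) = N(0.18) = 0.5714;  N(d₂) = N(-0.20) = 0.4207
C = 439·0.5714 − 447·0.9851·0.4207 = 250.8446 − 185.2509 = 65.5937

€65.59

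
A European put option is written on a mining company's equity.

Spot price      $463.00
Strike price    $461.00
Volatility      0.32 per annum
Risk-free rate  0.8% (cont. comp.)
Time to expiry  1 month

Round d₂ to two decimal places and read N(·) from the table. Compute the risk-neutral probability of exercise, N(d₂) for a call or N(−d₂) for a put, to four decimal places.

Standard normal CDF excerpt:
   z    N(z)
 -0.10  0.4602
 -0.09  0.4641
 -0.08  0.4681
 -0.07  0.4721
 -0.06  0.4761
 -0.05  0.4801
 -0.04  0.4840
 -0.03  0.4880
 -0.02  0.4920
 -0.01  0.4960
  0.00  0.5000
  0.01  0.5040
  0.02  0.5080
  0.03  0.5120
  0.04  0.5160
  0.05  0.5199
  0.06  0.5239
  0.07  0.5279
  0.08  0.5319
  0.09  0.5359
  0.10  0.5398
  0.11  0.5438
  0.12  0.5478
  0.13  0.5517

0.4960

σ√T = 0.32 × 0.2887 = 0.0924
d₁ = [ln(463/461) + (0.008 + 0.32²/2)·0.08333] / 0.0924 = [0.0043 + 0.0049] / 0.0924 = 0.1003 ≈ 0.10
d₂ = d₁ − σ√T = 0.1003 − 0.0924 = 0.0079 ≈ 0.01
Pr(exercise) under Q = N(−d₂) = N(-0.01) = 0.4960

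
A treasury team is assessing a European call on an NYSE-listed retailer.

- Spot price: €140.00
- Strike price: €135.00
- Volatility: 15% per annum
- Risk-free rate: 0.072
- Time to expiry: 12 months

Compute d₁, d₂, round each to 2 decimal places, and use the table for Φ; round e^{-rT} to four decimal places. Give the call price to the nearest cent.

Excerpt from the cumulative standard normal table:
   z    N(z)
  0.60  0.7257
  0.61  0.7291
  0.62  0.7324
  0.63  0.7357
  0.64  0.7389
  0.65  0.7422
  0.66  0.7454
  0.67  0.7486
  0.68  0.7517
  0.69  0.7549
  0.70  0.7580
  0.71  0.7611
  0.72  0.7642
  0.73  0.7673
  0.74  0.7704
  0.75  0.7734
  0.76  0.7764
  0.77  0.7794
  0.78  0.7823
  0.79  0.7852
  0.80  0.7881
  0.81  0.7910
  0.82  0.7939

T = 1;  σ√T = 0.1500
d₁ = [ln(140/135) + (0.072 + 0.15²/2)·1] / 0.1500 = [0.0364 + 0.0832] / 0.1500 = 0.7975 → 0.80
d₂ = d₁ − σ√T = 0.7975 − 0.1500 = 0.6475 → 0.65
e^(−rT) = e^(−0.072·1) = 0.9305
C = 140·N(0.80) − 135·0.9305·N(0.65) = 140·0.7881 − 135·0.9305·0.7422 = 110.3340 − 93.2333 = 17.1007

€17.10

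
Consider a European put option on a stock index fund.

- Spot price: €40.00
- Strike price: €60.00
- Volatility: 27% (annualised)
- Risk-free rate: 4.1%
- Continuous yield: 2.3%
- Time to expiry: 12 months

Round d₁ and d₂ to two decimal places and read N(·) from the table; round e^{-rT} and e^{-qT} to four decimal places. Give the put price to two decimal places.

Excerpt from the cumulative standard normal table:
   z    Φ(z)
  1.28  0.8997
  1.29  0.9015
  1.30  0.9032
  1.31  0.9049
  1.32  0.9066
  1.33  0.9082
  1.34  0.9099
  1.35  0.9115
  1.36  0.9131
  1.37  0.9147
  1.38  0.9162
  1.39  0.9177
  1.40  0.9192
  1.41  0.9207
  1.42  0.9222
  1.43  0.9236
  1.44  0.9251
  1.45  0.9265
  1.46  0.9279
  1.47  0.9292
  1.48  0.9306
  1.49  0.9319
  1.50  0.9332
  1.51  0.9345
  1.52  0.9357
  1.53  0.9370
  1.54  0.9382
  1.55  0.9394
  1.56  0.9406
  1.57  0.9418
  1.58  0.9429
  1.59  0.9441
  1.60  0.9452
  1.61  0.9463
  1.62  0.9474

€18.93

σ√T = 0.27 × 1.0000 = 0.2700
ln(S/K) + (r − q + σ²/2)T = ln(40/60) + (0.041 − 0.023 + 0.27²/2)·1 = -0.4055 + 0.0545 = -0.3510
d₁ = -0.3510 / 0.2700 = -1.3001 → -1.30
d₂ = d₁ − σ√T = -1.3001 − 0.2700 = -1.5701 → -1.57
e^(−qT) = e^(−0.023·1) = 0.9773;  e^(−rT) = e^(−0.041·1) = 0.9598
N(−d₂) = N(1.57) = 0.9418;  N(−d₁) = N(1.30) = 0.9032
P = 60·0.9598·0.9418 − 40·0.9773·0.9032 = 54.2364 − 35.3079 = 18.9285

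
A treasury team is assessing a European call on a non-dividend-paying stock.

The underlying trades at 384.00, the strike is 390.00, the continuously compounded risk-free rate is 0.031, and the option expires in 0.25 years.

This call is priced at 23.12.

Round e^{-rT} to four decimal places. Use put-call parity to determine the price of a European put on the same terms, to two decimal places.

exp(−rT) = exp(−0.031·0.25) = 0.9923
Put-call parity: C − P = S − K·e^(−rT) = 384 − 390·0.9923 = 384 − 386.9970 = -2.9970
P = C − (C − P) = 23.12 − (-2.9970) = 26.1170

26.12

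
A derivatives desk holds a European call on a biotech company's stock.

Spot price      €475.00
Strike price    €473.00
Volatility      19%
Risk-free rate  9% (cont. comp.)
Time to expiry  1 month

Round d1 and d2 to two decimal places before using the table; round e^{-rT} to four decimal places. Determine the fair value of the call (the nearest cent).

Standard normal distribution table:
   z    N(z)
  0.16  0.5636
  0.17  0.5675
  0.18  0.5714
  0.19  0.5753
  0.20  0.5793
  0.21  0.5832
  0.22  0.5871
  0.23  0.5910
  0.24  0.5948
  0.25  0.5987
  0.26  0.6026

€12.45

σ√T = 0.19 × 0.2887 = 0.0548
ln(S/K) + (r + σ²/2)T = ln(475/473) + (0.09 + 0.19²/2)·0.08333 = 0.0042 + 0.0090 = 0.0132
d₁ = 0.0132 / 0.0548 = 0.2411 → 0.24
d₂ = d₁ − σ√T = 0.2411 − 0.0548 = 0.1862 → 0.19
exp(−rT) = exp(−0.09·0.08333) = 0.9925
N(d₁) = N(0.24) = 0.5948;  N(d₂) = N(0.19) = 0.5753
C = 475·0.5948 − 473·0.9925·0.5753 = 282.5300 − 270.0760 = 12.4540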